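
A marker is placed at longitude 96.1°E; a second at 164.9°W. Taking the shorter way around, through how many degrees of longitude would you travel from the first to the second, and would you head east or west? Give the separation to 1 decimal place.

Raw difference: -164.9 − 96.1 = -261.0°.
Normalise into (−180°, 180°]: -261.0° + 360° = 99.0°.
Positive ⇒ the second point lies to the east; separation 99.0°.

99.0° east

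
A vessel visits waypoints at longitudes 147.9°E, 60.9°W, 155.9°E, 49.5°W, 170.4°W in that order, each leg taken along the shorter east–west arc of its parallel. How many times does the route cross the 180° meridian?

Leg 1: +147.9° → -60.9°, shortest Δλ = 151.2° (east) — crosses 180°.
Leg 2: -60.9° → +155.9°, shortest Δλ = -143.2° (west) — crosses 180°.
Leg 3: +155.9° → -49.5°, shortest Δλ = 154.6° (east) — crosses 180°.
Leg 4: -49.5° → -170.4°, shortest Δλ = -120.9° (west) — does not cross 180°.
Total crossings: 3.

3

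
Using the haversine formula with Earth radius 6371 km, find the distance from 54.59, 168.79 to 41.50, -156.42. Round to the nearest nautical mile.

1579 nmi

Δλ = -156.42 − 168.79 = -325.21°; wrapped into (−180°, 180°]: 34.79°.
Δφ = 41.50 − 54.59 = -13.09°.
a = sin²(Δφ/2) + cos φ₁ · cos φ₂ · sin²(Δλ/2) = 0.051778.
c = 2·atan2(√a, √(1−a)) = 0.45912 rad → d = 6371·c ≈ 2925.03 km ≈ 1579.39 nmi.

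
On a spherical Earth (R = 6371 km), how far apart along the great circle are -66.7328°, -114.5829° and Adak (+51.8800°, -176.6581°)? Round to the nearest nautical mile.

Δλ = -176.6581 − -114.5829 = -62.0752°.
Δφ = 51.8800 − -66.7328 = 118.6128°.
a = sin²(Δφ/2) + cos φ₁ · cos φ₂ · sin²(Δλ/2) = 0.804270.
c = 2·atan2(√a, √(1−a)) = 2.22502 rad → d = 6371·c ≈ 14175.57 km ≈ 7654.20 nmi.

7654 nmi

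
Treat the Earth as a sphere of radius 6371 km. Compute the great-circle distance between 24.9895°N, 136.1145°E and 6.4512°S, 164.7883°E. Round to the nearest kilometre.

4674 km

Δλ = 164.7883 − 136.1145 = 28.6738°.
Δφ = -6.4512 − 24.9895 = -31.4407°.
a = sin²(Δφ/2) + cos φ₁ · cos φ₂ · sin²(Δλ/2) = 0.128635.
c = 2·atan2(√a, √(1−a)) = 0.73366 rad → d = 6371·c ≈ 4674.13 km.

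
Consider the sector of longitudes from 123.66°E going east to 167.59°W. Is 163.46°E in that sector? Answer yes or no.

Yes

Band width going east from +123.66° to -167.59°: ((-167.59 − 123.66) mod 360) = 68.75°.
Offset of +163.46° east of the west edge: ((163.46 − 123.66) mod 360) = 39.80°.
39.80° ≤ 68.75° ⇒ inside.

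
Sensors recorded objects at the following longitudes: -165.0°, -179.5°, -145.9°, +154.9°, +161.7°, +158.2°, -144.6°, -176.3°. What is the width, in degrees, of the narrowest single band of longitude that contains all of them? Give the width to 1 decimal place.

60.5°

Sort the longitudes: -179.5°, -176.3°, -165.0°, -145.9°, -144.6°, +154.9°, +158.2°, +161.7°.
Eastward gaps between consecutive values (wrapping around): 3.2°, 11.3°, 19.1°, 1.3°, 299.5°, 3.3°, 3.5°, 18.8°.
Largest gap = 299.5° ⇒ minimal covering band is its complement: 360° − 299.5° = 60.5°.
Band runs from +154.9° eastward to -144.6°, crossing the antimeridian.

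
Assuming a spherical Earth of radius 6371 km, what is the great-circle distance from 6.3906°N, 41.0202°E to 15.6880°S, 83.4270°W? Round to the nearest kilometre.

13882 km

Δλ = -83.4270 − 41.0202 = -124.4472°.
Δφ = -15.6880 − 6.3906 = -22.0786°.
a = sin²(Δφ/2) + cos φ₁ · cos φ₂ · sin²(Δλ/2) = 0.785644.
c = 2·atan2(√a, √(1−a)) = 2.17887 rad → d = 6371·c ≈ 13881.59 km.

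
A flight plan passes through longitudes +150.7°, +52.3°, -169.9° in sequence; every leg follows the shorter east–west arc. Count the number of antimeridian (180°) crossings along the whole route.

1

Leg 1: +150.7° → +52.3°, shortest Δλ = -98.4° (west) — does not cross 180°.
Leg 2: +52.3° → -169.9°, shortest Δλ = 137.8° (east) — crosses 180°.
Total crossings: 1.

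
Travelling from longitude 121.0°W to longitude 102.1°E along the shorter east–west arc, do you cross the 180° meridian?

Naïve |102.1 − -121.0| = 223.1° > 180°, so the shorter arc goes the other way round — across 180°.
Signed shortest Δλ = ((102.1 − -121.0 + 180) mod 360) − 180 = -136.9°.
Going west by 136.9° from -121.0° passes through 180° before reaching +102.1°.

Yes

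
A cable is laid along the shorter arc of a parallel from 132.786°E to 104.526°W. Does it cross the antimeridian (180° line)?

Yes

Naïve |-104.526 − 132.786| = 237.312° > 180°, so the shorter arc goes the other way round — across 180°.
Signed shortest Δλ = ((-104.526 − 132.786 + 180) mod 360) − 180 = 122.688°.
Going east by 122.688° from +132.786° passes through 180° before reaching -104.526°.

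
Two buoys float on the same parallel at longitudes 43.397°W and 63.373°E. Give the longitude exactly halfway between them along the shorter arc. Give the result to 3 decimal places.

Signed shortest Δλ from -43.397° to +63.373° is +106.770°.
Midpoint longitude = -43.397° + (+106.770°)/2 = -43.397° + 53.385° = +9.988°.

9.988°E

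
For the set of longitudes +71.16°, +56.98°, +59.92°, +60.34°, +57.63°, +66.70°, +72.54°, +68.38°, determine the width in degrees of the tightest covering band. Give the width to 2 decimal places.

Sort the longitudes: +56.98°, +57.63°, +59.92°, +60.34°, +66.70°, +68.38°, +71.16°, +72.54°.
Eastward gaps between consecutive values (wrapping around): 0.65°, 2.29°, 0.42°, 6.36°, 1.68°, 2.78°, 1.38°, 344.44°.
Largest gap = 344.44° ⇒ minimal covering band is its complement: 360° − 344.44° = 15.56°.
Band runs from +56.98° eastward to +72.54°.

15.56°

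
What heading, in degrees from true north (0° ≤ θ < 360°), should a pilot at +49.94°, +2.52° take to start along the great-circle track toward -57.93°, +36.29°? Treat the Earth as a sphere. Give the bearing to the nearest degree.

162°

Δλ = 36.29 − 2.52 = 33.77°.
θ = atan2( sin Δλ · cos φ₂ , cos φ₁ · sin φ₂ − sin φ₁ · cos φ₂ · cos Δλ )
  = atan2(0.29514, -0.88319) = 161.522° → normalised to [0°, 360°): 161.522°.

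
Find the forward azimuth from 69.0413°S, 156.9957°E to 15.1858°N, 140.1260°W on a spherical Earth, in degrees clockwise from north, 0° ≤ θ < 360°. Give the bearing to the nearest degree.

Δλ = -140.1260 − 156.9957 = -297.1217°; wrapped into (−180°, 180°]: 62.8783°.
θ = atan2( sin Δλ · cos φ₂ , cos φ₁ · sin φ₂ − sin φ₁ · cos φ₂ · cos Δλ )
  = atan2(0.85896, 0.50455) = 59.570° → normalised to [0°, 360°): 59.570°.

60°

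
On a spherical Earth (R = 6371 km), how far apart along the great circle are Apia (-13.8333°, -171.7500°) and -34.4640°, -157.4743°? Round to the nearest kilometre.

2706 km

Δλ = -157.4743 − -171.7500 = 14.2757°.
Δφ = -34.4640 − -13.8333 = -20.6307°.
a = sin²(Δφ/2) + cos φ₁ · cos φ₂ · sin²(Δλ/2) = 0.044425.
c = 2·atan2(√a, √(1−a)) = 0.42473 rad → d = 6371·c ≈ 2705.96 km.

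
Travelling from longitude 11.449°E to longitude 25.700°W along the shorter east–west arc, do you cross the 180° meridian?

Signed shortest Δλ = ((-25.700 − 11.449 + 180) mod 360) − 180 = -37.149°.
Going west by 37.149° from +11.449° reaches -25.700° without touching 180°.

No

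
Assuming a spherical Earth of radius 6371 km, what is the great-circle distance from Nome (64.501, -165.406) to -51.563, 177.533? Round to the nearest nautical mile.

7014 nmi

Δλ = 177.533 − -165.406 = 342.939°; wrapped into (−180°, 180°]: -17.061°.
Δφ = -51.563 − 64.501 = -116.064°.
a = sin²(Δφ/2) + cos φ₁ · cos φ₂ · sin²(Δλ/2) = 0.725576.
c = 2·atan2(√a, √(1−a)) = 2.03885 rad → d = 6371·c ≈ 12989.53 km ≈ 7013.78 nmi.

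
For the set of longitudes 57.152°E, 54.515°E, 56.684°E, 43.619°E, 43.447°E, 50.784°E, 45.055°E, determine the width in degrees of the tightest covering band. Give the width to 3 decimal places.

Sort the longitudes: +43.447°, +43.619°, +45.055°, +50.784°, +54.515°, +56.684°, +57.152°.
Eastward gaps between consecutive values (wrapping around): 0.172°, 1.436°, 5.729°, 3.731°, 2.169°, 0.468°, 346.295°.
Largest gap = 346.295° ⇒ minimal covering band is its complement: 360° − 346.295° = 13.705°.
Band runs from +43.447° eastward to +57.152°.

13.705°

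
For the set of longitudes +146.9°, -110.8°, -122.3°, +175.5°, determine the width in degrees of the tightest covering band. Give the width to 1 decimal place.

Sort the longitudes: -122.3°, -110.8°, +146.9°, +175.5°.
Eastward gaps between consecutive values (wrapping around): 11.5°, 257.7°, 28.6°, 62.2°.
Largest gap = 257.7° ⇒ minimal covering band is its complement: 360° − 257.7° = 102.3°.
Band runs from +146.9° eastward to -110.8°, crossing the antimeridian.

102.3°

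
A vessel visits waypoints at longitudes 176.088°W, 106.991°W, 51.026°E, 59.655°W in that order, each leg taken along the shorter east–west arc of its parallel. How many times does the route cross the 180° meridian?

Leg 1: -176.088° → -106.991°, shortest Δλ = 69.097° (east) — does not cross 180°.
Leg 2: -106.991° → +51.026°, shortest Δλ = 158.017° (east) — does not cross 180°.
Leg 3: +51.026° → -59.655°, shortest Δλ = -110.681° (west) — does not cross 180°.
Total crossings: 0.

0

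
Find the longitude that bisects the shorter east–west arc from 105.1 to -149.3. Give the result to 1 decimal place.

+157.9°

Signed shortest Δλ from +105.1° to -149.3° is +105.6°.
Midpoint longitude = +105.1° + (+105.6°)/2 = +105.1° + 52.8° = +157.9°.
(The naïve average (+105.1 + -149.3)/2 = -22.1° is on the wrong side of the globe.)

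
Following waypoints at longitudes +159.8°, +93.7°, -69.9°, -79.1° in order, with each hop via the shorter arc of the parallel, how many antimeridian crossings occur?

0

Leg 1: +159.8° → +93.7°, shortest Δλ = -66.1° (west) — does not cross 180°.
Leg 2: +93.7° → -69.9°, shortest Δλ = -163.6° (west) — does not cross 180°.
Leg 3: -69.9° → -79.1°, shortest Δλ = -9.2° (west) — does not cross 180°.
Total crossings: 0.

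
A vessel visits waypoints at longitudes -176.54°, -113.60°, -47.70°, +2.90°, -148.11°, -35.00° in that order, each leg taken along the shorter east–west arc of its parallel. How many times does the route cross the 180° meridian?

Leg 1: -176.54° → -113.60°, shortest Δλ = 62.94° (east) — does not cross 180°.
Leg 2: -113.60° → -47.70°, shortest Δλ = 65.9° (east) — does not cross 180°.
Leg 3: -47.70° → +2.90°, shortest Δλ = 50.6° (east) — does not cross 180°.
Leg 4: +2.90° → -148.11°, shortest Δλ = -151.01° (west) — does not cross 180°.
Leg 5: -148.11° → -35.00°, shortest Δλ = 113.11° (east) — does not cross 180°.
Total crossings: 0.

0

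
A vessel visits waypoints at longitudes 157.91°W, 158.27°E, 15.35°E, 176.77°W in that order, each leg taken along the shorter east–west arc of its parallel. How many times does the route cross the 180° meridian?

2

Leg 1: -157.91° → +158.27°, shortest Δλ = -43.82° (west) — crosses 180°.
Leg 2: +158.27° → +15.35°, shortest Δλ = -142.92° (west) — does not cross 180°.
Leg 3: +15.35° → -176.77°, shortest Δλ = 167.88° (east) — crosses 180°.
Total crossings: 2.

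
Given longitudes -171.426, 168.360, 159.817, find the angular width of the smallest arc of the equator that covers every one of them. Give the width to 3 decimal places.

Sort the longitudes: -171.426°, +159.817°, +168.360°.
Eastward gaps between consecutive values (wrapping around): 331.243°, 8.543°, 20.214°.
Largest gap = 331.243° ⇒ minimal covering band is its complement: 360° − 331.243° = 28.757°.
Band runs from +159.817° eastward to -171.426°, crossing the antimeridian.

28.757°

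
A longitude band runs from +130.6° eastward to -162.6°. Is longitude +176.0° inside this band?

Yes

Band width going east from +130.6° to -162.6°: ((-162.6 − 130.6) mod 360) = 66.8°.
Offset of +176.0° east of the west edge: ((176.0 − 130.6) mod 360) = 45.4°.
45.4° ≤ 66.8° ⇒ inside.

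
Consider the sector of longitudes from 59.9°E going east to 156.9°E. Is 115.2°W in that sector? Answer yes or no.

No

Band width going east from +59.9° to +156.9°: ((156.9 − 59.9) mod 360) = 97.0°.
Offset of -115.2° east of the west edge: ((-115.2 − 59.9) mod 360) = 184.9°.
184.9° > 97.0° ⇒ outside.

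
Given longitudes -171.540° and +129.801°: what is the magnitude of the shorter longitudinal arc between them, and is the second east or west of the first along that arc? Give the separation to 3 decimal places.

Raw difference: 129.801 − -171.540 = 301.341°.
Normalise into (−180°, 180°]: 301.341° − 360° = -58.659°.
Negative ⇒ the second point lies to the west; separation 58.659°.

58.659° west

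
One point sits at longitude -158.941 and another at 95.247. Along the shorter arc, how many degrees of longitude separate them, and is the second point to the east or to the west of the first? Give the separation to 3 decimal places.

Raw difference: 95.247 − -158.941 = 254.188°.
Normalise into (−180°, 180°]: 254.188° − 360° = -105.812°.
Negative ⇒ the second point lies to the west; separation 105.812°.

105.812° west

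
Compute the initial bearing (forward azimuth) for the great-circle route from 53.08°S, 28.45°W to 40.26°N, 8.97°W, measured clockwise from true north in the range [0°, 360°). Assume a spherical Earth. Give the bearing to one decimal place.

Δλ = -8.97 − -28.45 = 19.48°.
θ = atan2( sin Δλ · cos φ₂ , cos φ₁ · sin φ₂ − sin φ₁ · cos φ₂ · cos Δλ )
  = atan2(0.25448, 0.96338) = 14.797° → normalised to [0°, 360°): 14.797°.

14.8°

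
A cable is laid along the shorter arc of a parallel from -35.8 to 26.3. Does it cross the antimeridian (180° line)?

No

Signed shortest Δλ = ((26.3 − -35.8 + 180) mod 360) − 180 = 62.1°.
Going east by 62.1° from -35.8° reaches +26.3° without touching 180°.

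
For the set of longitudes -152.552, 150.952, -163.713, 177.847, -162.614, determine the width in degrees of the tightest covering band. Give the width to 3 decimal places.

Sort the longitudes: -163.713°, -162.614°, -152.552°, +150.952°, +177.847°.
Eastward gaps between consecutive values (wrapping around): 1.099°, 10.062°, 303.504°, 26.895°, 18.440°.
Largest gap = 303.504° ⇒ minimal covering band is its complement: 360° − 303.504° = 56.496°.
Band runs from +150.952° eastward to -152.552°, crossing the antimeridian.

56.496°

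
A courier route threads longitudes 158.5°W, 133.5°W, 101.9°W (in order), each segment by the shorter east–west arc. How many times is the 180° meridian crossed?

0

Leg 1: -158.5° → -133.5°, shortest Δλ = 25.0° (east) — does not cross 180°.
Leg 2: -133.5° → -101.9°, shortest Δλ = 31.6° (east) — does not cross 180°.
Total crossings: 0.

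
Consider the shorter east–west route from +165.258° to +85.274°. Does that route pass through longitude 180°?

Signed shortest Δλ = ((85.274 − 165.258 + 180) mod 360) − 180 = -79.984°.
Going west by 79.984° from +165.258° reaches +85.274° without touching 180°.

No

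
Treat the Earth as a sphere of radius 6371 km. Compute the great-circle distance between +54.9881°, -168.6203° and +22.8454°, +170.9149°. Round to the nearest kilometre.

Δλ = 170.9149 − -168.6203 = 339.5352°; wrapped into (−180°, 180°]: -20.4648°.
Δφ = 22.8454 − 54.9881 = -32.1427°.
a = sin²(Δφ/2) + cos φ₁ · cos φ₂ · sin²(Δλ/2) = 0.093322.
c = 2·atan2(√a, √(1−a)) = 0.62090 rad → d = 6371·c ≈ 3955.75 km.

3956 km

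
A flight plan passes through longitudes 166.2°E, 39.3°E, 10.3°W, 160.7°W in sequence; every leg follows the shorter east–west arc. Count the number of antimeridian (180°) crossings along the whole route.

0

Leg 1: +166.2° → +39.3°, shortest Δλ = -126.9° (west) — does not cross 180°.
Leg 2: +39.3° → -10.3°, shortest Δλ = -49.6° (west) — does not cross 180°.
Leg 3: -10.3° → -160.7°, shortest Δλ = -150.4° (west) — does not cross 180°.
Total crossings: 0.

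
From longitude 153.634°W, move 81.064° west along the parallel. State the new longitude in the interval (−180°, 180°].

125.302°E

Start at -153.634°; shift −81.064° → -234.698°.
-234.698° lies outside (−180°, 180°]; add 360° → +125.302°.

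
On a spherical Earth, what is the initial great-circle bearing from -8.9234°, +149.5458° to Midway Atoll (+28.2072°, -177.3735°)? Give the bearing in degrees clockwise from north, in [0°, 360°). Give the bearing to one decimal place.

Δλ = -177.3735 − 149.5458 = -326.9193°; wrapped into (−180°, 180°]: 33.0807°.
θ = atan2( sin Δλ · cos φ₂ , cos φ₁ · sin φ₂ − sin φ₁ · cos φ₂ · cos Δλ )
  = atan2(0.48100, 0.58148) = 39.598° → normalised to [0°, 360°): 39.598°.

39.6°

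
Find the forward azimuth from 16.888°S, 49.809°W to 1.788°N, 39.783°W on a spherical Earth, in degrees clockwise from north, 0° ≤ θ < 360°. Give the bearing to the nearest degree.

Δλ = -39.783 − -49.809 = 10.026°.
θ = atan2( sin Δλ · cos φ₂ , cos φ₁ · sin φ₂ − sin φ₁ · cos φ₂ · cos Δλ )
  = atan2(0.17401, 0.31578) = 28.857° → normalised to [0°, 360°): 28.857°.

29°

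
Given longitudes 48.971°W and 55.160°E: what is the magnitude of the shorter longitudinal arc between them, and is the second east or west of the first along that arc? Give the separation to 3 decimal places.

Raw difference: 55.160 − -48.971 = 104.131°.
Normalise into (−180°, 180°]: 104.131° stays 104.131°.
Positive ⇒ the second point lies to the east; separation 104.131°.

104.131° east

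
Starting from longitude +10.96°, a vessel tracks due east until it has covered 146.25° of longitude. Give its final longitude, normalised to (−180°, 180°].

+157.21°

Start at +10.96°; shift +146.25° → +157.21°.
+157.21° already lies in (−180°, 180°].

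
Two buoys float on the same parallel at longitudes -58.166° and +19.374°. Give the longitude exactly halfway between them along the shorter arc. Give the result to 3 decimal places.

Signed shortest Δλ from -58.166° to +19.374° is +77.540°.
Midpoint longitude = -58.166° + (+77.540°)/2 = -58.166° + 38.770° = -19.396°.

-19.396°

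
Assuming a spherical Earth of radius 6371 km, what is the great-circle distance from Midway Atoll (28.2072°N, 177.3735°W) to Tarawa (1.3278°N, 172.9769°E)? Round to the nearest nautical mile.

1706 nmi

Δλ = 172.9769 − -177.3735 = 350.3504°; wrapped into (−180°, 180°]: -9.6496°.
Δφ = 1.3278 − 28.2072 = -26.8794°.
a = sin²(Δφ/2) + cos φ₁ · cos φ₂ · sin²(Δλ/2) = 0.060252.
c = 2·atan2(√a, √(1−a)) = 0.49600 rad → d = 6371·c ≈ 3159.99 km ≈ 1706.26 nmi.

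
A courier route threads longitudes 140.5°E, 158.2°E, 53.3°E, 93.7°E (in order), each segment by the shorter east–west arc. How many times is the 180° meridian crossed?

0

Leg 1: +140.5° → +158.2°, shortest Δλ = 17.7° (east) — does not cross 180°.
Leg 2: +158.2° → +53.3°, shortest Δλ = -104.9° (west) — does not cross 180°.
Leg 3: +53.3° → +93.7°, shortest Δλ = 40.4° (east) — does not cross 180°.
Total crossings: 0.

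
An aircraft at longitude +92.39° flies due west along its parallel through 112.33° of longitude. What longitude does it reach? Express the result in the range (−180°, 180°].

Start at +92.39°; shift −112.33° → -19.94°.
-19.94° already lies in (−180°, 180°].

-19.94°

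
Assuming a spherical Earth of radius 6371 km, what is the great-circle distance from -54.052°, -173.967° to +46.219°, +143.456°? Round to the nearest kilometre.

Δλ = 143.456 − -173.967 = 317.423°; wrapped into (−180°, 180°]: -42.577°.
Δφ = 46.219 − -54.052 = 100.271°.
a = sin²(Δφ/2) + cos φ₁ · cos φ₂ · sin²(Δλ/2) = 0.642693.
c = 2·atan2(√a, √(1−a)) = 1.86021 rad → d = 6371·c ≈ 11851.37 km.

11851 km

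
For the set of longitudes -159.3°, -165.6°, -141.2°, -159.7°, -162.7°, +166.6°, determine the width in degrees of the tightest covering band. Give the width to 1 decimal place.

Sort the longitudes: -165.6°, -162.7°, -159.7°, -159.3°, -141.2°, +166.6°.
Eastward gaps between consecutive values (wrapping around): 2.9°, 3.0°, 0.4°, 18.1°, 307.8°, 27.8°.
Largest gap = 307.8° ⇒ minimal covering band is its complement: 360° − 307.8° = 52.2°.
Band runs from +166.6° eastward to -141.2°, crossing the antimeridian.

52.2°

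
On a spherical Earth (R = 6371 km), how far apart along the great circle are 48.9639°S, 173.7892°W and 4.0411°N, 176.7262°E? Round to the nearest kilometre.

Δλ = 176.7262 − -173.7892 = 350.5154°; wrapped into (−180°, 180°]: -9.4846°.
Δφ = 4.0411 − -48.9639 = 53.0050°.
a = sin²(Δφ/2) + cos φ₁ · cos φ₂ · sin²(Δλ/2) = 0.203604.
c = 2·atan2(√a, √(1−a)) = 0.93627 rad → d = 6371·c ≈ 5965.00 km.

5965 km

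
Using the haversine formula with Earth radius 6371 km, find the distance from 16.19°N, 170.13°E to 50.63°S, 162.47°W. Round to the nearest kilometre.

Δλ = -162.47 − 170.13 = -332.60°; wrapped into (−180°, 180°]: 27.40°.
Δφ = -50.63 − 16.19 = -66.82°.
a = sin²(Δφ/2) + cos φ₁ · cos φ₂ · sin²(Δλ/2) = 0.337359.
c = 2·atan2(√a, √(1−a)) = 1.23949 rad → d = 6371·c ≈ 7896.77 km.

7897 km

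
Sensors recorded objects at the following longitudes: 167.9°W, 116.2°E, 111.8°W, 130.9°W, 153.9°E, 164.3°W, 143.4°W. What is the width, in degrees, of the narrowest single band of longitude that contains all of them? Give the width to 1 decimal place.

132.0°

Sort the longitudes: -167.9°, -164.3°, -143.4°, -130.9°, -111.8°, +116.2°, +153.9°.
Eastward gaps between consecutive values (wrapping around): 3.6°, 20.9°, 12.5°, 19.1°, 228.0°, 37.7°, 38.2°.
Largest gap = 228.0° ⇒ minimal covering band is its complement: 360° − 228.0° = 132.0°.
Band runs from +116.2° eastward to -111.8°, crossing the antimeridian.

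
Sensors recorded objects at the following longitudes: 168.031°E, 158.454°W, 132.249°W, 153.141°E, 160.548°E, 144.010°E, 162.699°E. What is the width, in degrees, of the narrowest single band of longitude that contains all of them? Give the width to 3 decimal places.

Sort the longitudes: -158.454°, -132.249°, +144.010°, +153.141°, +160.548°, +162.699°, +168.031°.
Eastward gaps between consecutive values (wrapping around): 26.205°, 276.259°, 9.131°, 7.407°, 2.151°, 5.332°, 33.515°.
Largest gap = 276.259° ⇒ minimal covering band is its complement: 360° − 276.259° = 83.741°.
Band runs from +144.010° eastward to -132.249°, crossing the antimeridian.

83.741°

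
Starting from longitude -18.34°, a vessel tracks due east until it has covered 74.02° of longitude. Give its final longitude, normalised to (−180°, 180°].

Start at -18.34°; shift +74.02° → +55.68°.
+55.68° already lies in (−180°, 180°].

+55.68°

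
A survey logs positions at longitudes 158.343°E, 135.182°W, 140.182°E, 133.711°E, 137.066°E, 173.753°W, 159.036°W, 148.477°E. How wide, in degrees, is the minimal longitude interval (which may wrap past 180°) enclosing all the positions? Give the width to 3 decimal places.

Sort the longitudes: -173.753°, -159.036°, -135.182°, +133.711°, +137.066°, +140.182°, +148.477°, +158.343°.
Eastward gaps between consecutive values (wrapping around): 14.717°, 23.854°, 268.893°, 3.355°, 3.116°, 8.295°, 9.866°, 27.904°.
Largest gap = 268.893° ⇒ minimal covering band is its complement: 360° − 268.893° = 91.107°.
Band runs from +133.711° eastward to -135.182°, crossing the antimeridian.

91.107°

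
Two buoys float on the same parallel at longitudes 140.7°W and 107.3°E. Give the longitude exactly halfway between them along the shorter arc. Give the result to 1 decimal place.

163.3°E

Signed shortest Δλ from -140.7° to +107.3° is -112.0°.
Midpoint longitude = -140.7° + (-112.0°)/2 = -140.7° − 56.0° = -196.7°.
Normalise into (−180°, 180°]: +163.3°.
(The naïve average (-140.7 + +107.3)/2 = -16.7° is on the wrong side of the globe.)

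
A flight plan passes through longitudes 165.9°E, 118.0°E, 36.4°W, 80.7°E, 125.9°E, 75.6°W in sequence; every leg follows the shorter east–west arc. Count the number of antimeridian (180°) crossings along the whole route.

Leg 1: +165.9° → +118.0°, shortest Δλ = -47.9° (west) — does not cross 180°.
Leg 2: +118.0° → -36.4°, shortest Δλ = -154.4° (west) — does not cross 180°.
Leg 3: -36.4° → +80.7°, shortest Δλ = 117.1° (east) — does not cross 180°.
Leg 4: +80.7° → +125.9°, shortest Δλ = 45.2° (east) — does not cross 180°.
Leg 5: +125.9° → -75.6°, shortest Δλ = 158.5° (east) — crosses 180°.
Total crossings: 1.

1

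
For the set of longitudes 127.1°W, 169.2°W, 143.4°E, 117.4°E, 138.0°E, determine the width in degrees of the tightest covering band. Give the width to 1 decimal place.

115.5°

Sort the longitudes: -169.2°, -127.1°, +117.4°, +138.0°, +143.4°.
Eastward gaps between consecutive values (wrapping around): 42.1°, 244.5°, 20.6°, 5.4°, 47.4°.
Largest gap = 244.5° ⇒ minimal covering band is its complement: 360° − 244.5° = 115.5°.
Band runs from +117.4° eastward to -127.1°, crossing the antimeridian.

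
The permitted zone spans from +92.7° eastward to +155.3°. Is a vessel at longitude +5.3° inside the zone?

No

Band width going east from +92.7° to +155.3°: ((155.3 − 92.7) mod 360) = 62.6°.
Offset of +5.3° east of the west edge: ((5.3 − 92.7) mod 360) = 272.6°.
272.6° > 62.6° ⇒ outside.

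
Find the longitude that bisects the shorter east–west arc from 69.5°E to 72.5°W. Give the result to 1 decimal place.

1.5°W

Signed shortest Δλ from +69.5° to -72.5° is -142.0°.
Midpoint longitude = +69.5° + (-142.0°)/2 = +69.5° − 71.0° = -1.5°.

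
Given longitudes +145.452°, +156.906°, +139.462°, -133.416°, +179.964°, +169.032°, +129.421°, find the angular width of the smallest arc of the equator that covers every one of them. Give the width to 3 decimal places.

Sort the longitudes: -133.416°, +129.421°, +139.462°, +145.452°, +156.906°, +169.032°, +179.964°.
Eastward gaps between consecutive values (wrapping around): 262.837°, 10.041°, 5.990°, 11.454°, 12.126°, 10.932°, 46.620°.
Largest gap = 262.837° ⇒ minimal covering band is its complement: 360° − 262.837° = 97.163°.
Band runs from +129.421° eastward to -133.416°, crossing the antimeridian.

97.163°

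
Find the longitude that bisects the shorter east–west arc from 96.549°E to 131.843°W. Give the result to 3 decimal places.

Signed shortest Δλ from +96.549° to -131.843° is +131.608°.
Midpoint longitude = +96.549° + (+131.608°)/2 = +96.549° + 65.804° = +162.353°.
(The naïve average (+96.549 + -131.843)/2 = -17.647° is on the wrong side of the globe.)

162.353°E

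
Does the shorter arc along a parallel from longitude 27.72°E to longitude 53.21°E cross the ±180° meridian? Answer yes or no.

Signed shortest Δλ = ((53.21 − 27.72 + 180) mod 360) − 180 = 25.49°.
Going east by 25.49° from +27.72° reaches +53.21° without touching 180°.

No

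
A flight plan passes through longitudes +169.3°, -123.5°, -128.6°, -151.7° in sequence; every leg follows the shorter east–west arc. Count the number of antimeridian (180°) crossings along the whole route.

Leg 1: +169.3° → -123.5°, shortest Δλ = 67.2° (east) — crosses 180°.
Leg 2: -123.5° → -128.6°, shortest Δλ = -5.1° (west) — does not cross 180°.
Leg 3: -128.6° → -151.7°, shortest Δλ = -23.1° (west) — does not cross 180°.
Total crossings: 1.

1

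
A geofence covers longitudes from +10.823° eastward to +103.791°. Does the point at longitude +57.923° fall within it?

Yes

Band width going east from +10.823° to +103.791°: ((103.791 − 10.823) mod 360) = 92.968°.
Offset of +57.923° east of the west edge: ((57.923 − 10.823) mod 360) = 47.100°.
47.100° ≤ 92.968° ⇒ inside.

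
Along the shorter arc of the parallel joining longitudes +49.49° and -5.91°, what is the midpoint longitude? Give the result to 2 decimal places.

+21.79°

Signed shortest Δλ from +49.49° to -5.91° is -55.40°.
Midpoint longitude = +49.49° + (-55.40°)/2 = +49.49° − 27.70° = +21.79°.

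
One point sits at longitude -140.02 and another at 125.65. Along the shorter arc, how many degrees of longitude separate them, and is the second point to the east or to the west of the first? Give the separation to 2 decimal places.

Raw difference: 125.65 − -140.02 = 265.67°.
Normalise into (−180°, 180°]: 265.67° − 360° = -94.33°.
Negative ⇒ the second point lies to the west; separation 94.33°.

94.33° west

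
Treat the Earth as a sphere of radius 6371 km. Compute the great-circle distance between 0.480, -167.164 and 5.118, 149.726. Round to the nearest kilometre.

Δλ = 149.726 − -167.164 = 316.890°; wrapped into (−180°, 180°]: -43.110°.
Δφ = 5.118 − 0.480 = 4.638°.
a = sin²(Δφ/2) + cos φ₁ · cos φ₂ · sin²(Δλ/2) = 0.136073.
c = 2·atan2(√a, √(1−a)) = 0.75561 rad → d = 6371·c ≈ 4813.98 km.

4814 km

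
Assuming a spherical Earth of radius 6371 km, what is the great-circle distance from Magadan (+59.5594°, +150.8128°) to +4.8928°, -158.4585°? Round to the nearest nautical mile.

4014 nmi

Δλ = -158.4585 − 150.8128 = -309.2713°; wrapped into (−180°, 180°]: 50.7287°.
Δφ = 4.8928 − 59.5594 = -54.6666°.
a = sin²(Δφ/2) + cos φ₁ · cos φ₂ · sin²(Δλ/2) = 0.303466.
c = 2·atan2(√a, √(1−a)) = 1.16683 rad → d = 6371·c ≈ 7433.87 km ≈ 4013.97 nmi.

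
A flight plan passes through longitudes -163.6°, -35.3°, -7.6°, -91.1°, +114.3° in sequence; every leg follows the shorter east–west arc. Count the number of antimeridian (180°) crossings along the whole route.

Leg 1: -163.6° → -35.3°, shortest Δλ = 128.3° (east) — does not cross 180°.
Leg 2: -35.3° → -7.6°, shortest Δλ = 27.7° (east) — does not cross 180°.
Leg 3: -7.6° → -91.1°, shortest Δλ = -83.5° (west) — does not cross 180°.
Leg 4: -91.1° → +114.3°, shortest Δλ = -154.6° (west) — crosses 180°.
Total crossings: 1.

1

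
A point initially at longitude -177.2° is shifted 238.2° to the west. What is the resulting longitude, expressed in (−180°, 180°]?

Start at -177.2°; shift −238.2° → -415.4°.
-415.4° lies outside (−180°, 180°]; add 360° → -55.4°.

-55.4°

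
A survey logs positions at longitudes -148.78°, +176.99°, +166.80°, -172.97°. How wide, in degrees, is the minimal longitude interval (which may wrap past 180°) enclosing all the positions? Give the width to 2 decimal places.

44.42°

Sort the longitudes: -172.97°, -148.78°, +166.80°, +176.99°.
Eastward gaps between consecutive values (wrapping around): 24.19°, 315.58°, 10.19°, 10.04°.
Largest gap = 315.58° ⇒ minimal covering band is its complement: 360° − 315.58° = 44.42°.
Band runs from +166.80° eastward to -148.78°, crossing the antimeridian.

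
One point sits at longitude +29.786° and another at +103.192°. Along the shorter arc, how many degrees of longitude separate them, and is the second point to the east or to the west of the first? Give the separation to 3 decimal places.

Raw difference: 103.192 − 29.786 = 73.406°.
Normalise into (−180°, 180°]: 73.406° stays 73.406°.
Positive ⇒ the second point lies to the east; separation 73.406°.

73.406° east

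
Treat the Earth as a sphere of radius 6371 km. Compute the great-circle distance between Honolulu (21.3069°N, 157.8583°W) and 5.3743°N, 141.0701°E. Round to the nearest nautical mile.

Δλ = 141.0701 − -157.8583 = 298.9284°; wrapped into (−180°, 180°]: -61.0716°.
Δφ = 5.3743 − 21.3069 = -15.9326°.
a = sin²(Δφ/2) + cos φ₁ · cos φ₂ · sin²(Δλ/2) = 0.258647.
c = 2·atan2(√a, √(1−a)) = 1.06706 rad → d = 6371·c ≈ 6798.21 km ≈ 3670.74 nmi.

3671 nmi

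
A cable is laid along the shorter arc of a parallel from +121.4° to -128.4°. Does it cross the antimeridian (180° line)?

Yes

Naïve |-128.4 − 121.4| = 249.8° > 180°, so the shorter arc goes the other way round — across 180°.
Signed shortest Δλ = ((-128.4 − 121.4 + 180) mod 360) − 180 = 110.2°.
Going east by 110.2° from +121.4° passes through 180° before reaching -128.4°.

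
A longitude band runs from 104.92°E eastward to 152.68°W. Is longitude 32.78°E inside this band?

Band width going east from +104.92° to -152.68°: ((-152.68 − 104.92) mod 360) = 102.40°.
Offset of +32.78° east of the west edge: ((32.78 − 104.92) mod 360) = 287.86°.
287.86° > 102.40° ⇒ outside.

No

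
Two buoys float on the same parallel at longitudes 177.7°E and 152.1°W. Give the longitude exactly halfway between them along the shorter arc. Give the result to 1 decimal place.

167.2°W

Signed shortest Δλ from +177.7° to -152.1° is +30.2°.
Midpoint longitude = +177.7° + (+30.2°)/2 = +177.7° + 15.1° = +192.8°.
Normalise into (−180°, 180°]: -167.2°.
(The naïve average (+177.7 + -152.1)/2 = 12.8° is on the wrong side of the globe.)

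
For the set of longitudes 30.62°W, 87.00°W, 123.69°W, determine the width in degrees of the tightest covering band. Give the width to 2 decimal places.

Sort the longitudes: -123.69°, -87.00°, -30.62°.
Eastward gaps between consecutive values (wrapping around): 36.69°, 56.38°, 266.93°.
Largest gap = 266.93° ⇒ minimal covering band is its complement: 360° − 266.93° = 93.07°.
Band runs from -123.69° eastward to -30.62°.

93.07°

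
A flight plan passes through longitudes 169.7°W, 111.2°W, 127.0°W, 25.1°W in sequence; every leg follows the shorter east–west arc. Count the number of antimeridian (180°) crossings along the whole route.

Leg 1: -169.7° → -111.2°, shortest Δλ = 58.5° (east) — does not cross 180°.
Leg 2: -111.2° → -127.0°, shortest Δλ = -15.8° (west) — does not cross 180°.
Leg 3: -127.0° → -25.1°, shortest Δλ = 101.9° (east) — does not cross 180°.
Total crossings: 0.

0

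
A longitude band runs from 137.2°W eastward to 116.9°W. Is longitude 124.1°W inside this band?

Yes

Band width going east from -137.2° to -116.9°: ((-116.9 − -137.2) mod 360) = 20.3°.
Offset of -124.1° east of the west edge: ((-124.1 − -137.2) mod 360) = 13.1°.
13.1° ≤ 20.3° ⇒ inside.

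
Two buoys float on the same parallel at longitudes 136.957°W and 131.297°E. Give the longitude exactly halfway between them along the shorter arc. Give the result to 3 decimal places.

177.170°E

Signed shortest Δλ from -136.957° to +131.297° is -91.746°.
Midpoint longitude = -136.957° + (-91.746°)/2 = -136.957° − 45.873° = -182.830°.
Normalise into (−180°, 180°]: +177.170°.
(The naïve average (-136.957 + +131.297)/2 = -2.83° is on the wrong side of the globe.)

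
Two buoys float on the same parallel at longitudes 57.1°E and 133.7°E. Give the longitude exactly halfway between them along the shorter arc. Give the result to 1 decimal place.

95.4°E

Signed shortest Δλ from +57.1° to +133.7° is +76.6°.
Midpoint longitude = +57.1° + (+76.6°)/2 = +57.1° + 38.3° = +95.4°.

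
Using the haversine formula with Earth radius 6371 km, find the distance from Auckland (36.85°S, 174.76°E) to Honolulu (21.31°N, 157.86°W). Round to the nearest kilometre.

Δλ = -157.86 − 174.76 = -332.62°; wrapped into (−180°, 180°]: 27.38°.
Δφ = 21.31 − -36.85 = 58.16°.
a = sin²(Δφ/2) + cos φ₁ · cos φ₂ · sin²(Δλ/2) = 0.277982.
c = 2·atan2(√a, √(1−a)) = 1.11070 rad → d = 6371·c ≈ 7076.26 km.

7076 km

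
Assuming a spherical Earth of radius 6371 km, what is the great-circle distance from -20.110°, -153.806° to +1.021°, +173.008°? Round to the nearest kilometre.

4311 km

Δλ = 173.008 − -153.806 = 326.814°; wrapped into (−180°, 180°]: -33.186°.
Δφ = 1.021 − -20.110 = 21.131°.
a = sin²(Δφ/2) + cos φ₁ · cos φ₂ · sin²(Δλ/2) = 0.110188.
c = 2·atan2(√a, √(1−a)) = 0.67673 rad → d = 6371·c ≈ 4311.45 km.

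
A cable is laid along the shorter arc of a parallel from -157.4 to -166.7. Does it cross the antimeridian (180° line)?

No

Signed shortest Δλ = ((-166.7 − -157.4 + 180) mod 360) − 180 = -9.3°.
Going west by 9.3° from -157.4° reaches -166.7° without touching 180°.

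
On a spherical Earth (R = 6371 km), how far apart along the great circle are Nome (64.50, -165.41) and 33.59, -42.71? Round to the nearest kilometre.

8029 km

Δλ = -42.71 − -165.41 = 122.70°.
Δφ = 33.59 − 64.50 = -30.91°.
a = sin²(Δφ/2) + cos φ₁ · cos φ₂ · sin²(Δλ/2) = 0.347195.
c = 2·atan2(√a, √(1−a)) = 1.26022 rad → d = 6371·c ≈ 8028.85 km.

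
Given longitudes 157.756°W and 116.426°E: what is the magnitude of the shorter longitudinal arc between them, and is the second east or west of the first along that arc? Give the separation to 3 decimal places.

85.818° west

Raw difference: 116.426 − -157.756 = 274.182°.
Normalise into (−180°, 180°]: 274.182° − 360° = -85.818°.
Negative ⇒ the second point lies to the west; separation 85.818°.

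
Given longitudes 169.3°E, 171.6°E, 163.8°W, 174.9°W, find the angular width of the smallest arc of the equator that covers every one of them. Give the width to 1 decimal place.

Sort the longitudes: -174.9°, -163.8°, +169.3°, +171.6°.
Eastward gaps between consecutive values (wrapping around): 11.1°, 333.1°, 2.3°, 13.5°.
Largest gap = 333.1° ⇒ minimal covering band is its complement: 360° − 333.1° = 26.9°.
Band runs from +169.3° eastward to -163.8°, crossing the antimeridian.

26.9°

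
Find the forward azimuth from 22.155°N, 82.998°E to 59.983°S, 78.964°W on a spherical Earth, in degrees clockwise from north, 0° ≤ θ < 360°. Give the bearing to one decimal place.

Δλ = -78.964 − 82.998 = -161.962°.
θ = atan2( sin Δλ · cos φ₂ , cos φ₁ · sin φ₂ − sin φ₁ · cos φ₂ · cos Δλ )
  = atan2(-0.15490, -0.62257) = -166.028° → normalised to [0°, 360°): 193.972°.

194.0°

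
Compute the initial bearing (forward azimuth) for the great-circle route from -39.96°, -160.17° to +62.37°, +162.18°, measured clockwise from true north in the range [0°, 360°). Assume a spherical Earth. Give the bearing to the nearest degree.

343°

Δλ = 162.18 − -160.17 = 322.35°; wrapped into (−180°, 180°]: -37.65°.
θ = atan2( sin Δλ · cos φ₂ , cos φ₁ · sin φ₂ − sin φ₁ · cos φ₂ · cos Δλ )
  = atan2(-0.28328, 0.91491) = -17.204° → normalised to [0°, 360°): 342.796°.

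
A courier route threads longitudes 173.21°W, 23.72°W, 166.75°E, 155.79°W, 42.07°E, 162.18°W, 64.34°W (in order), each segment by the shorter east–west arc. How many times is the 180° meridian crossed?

Leg 1: -173.21° → -23.72°, shortest Δλ = 149.49° (east) — does not cross 180°.
Leg 2: -23.72° → +166.75°, shortest Δλ = -169.53° (west) — crosses 180°.
Leg 3: +166.75° → -155.79°, shortest Δλ = 37.46° (east) — crosses 180°.
Leg 4: -155.79° → +42.07°, shortest Δλ = -162.14° (west) — crosses 180°.
Leg 5: +42.07° → -162.18°, shortest Δλ = 155.75° (east) — crosses 180°.
Leg 6: -162.18° → -64.34°, shortest Δλ = 97.84° (east) — does not cross 180°.
Total crossings: 4.

4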